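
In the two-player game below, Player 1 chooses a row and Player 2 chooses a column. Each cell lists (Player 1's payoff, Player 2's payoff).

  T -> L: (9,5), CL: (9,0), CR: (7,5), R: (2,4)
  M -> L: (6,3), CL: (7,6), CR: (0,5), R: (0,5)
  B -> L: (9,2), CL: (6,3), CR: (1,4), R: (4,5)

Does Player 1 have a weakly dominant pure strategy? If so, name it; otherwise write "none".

T fails to dominate B at R (2<4).
M fails to dominate T at L (6<9).
B fails to dominate T at CL (6<9).
No single strategy dominates all the others.

none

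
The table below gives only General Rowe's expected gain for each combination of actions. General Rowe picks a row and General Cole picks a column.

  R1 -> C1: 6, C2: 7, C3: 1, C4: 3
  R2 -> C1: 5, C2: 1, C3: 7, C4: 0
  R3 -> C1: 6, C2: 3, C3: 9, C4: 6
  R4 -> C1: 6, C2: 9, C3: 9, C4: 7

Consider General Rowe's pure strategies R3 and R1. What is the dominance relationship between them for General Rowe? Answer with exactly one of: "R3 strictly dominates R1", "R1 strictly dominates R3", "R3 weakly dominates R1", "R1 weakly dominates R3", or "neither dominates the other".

neither dominates the other

Compare R3 to R1 across each opponent action: C1: 6=6, C2: 3<7, C3: 9>1, C4: 6>3.
R3 does better at C3, C4 but worse at C2; neither strategy dominates the other.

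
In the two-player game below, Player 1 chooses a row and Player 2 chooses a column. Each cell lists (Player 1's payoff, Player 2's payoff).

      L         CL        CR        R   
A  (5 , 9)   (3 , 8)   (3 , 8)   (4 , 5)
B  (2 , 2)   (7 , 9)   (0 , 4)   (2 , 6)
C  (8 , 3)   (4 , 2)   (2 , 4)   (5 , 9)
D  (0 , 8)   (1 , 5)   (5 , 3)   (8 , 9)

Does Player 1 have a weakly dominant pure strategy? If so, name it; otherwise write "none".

none

A fails to dominate B at CL (3<7).
B fails to dominate A at L (2<5).
C fails to dominate A at CR (2<3).
D fails to dominate A at L (0<5).
No single strategy dominates all the others.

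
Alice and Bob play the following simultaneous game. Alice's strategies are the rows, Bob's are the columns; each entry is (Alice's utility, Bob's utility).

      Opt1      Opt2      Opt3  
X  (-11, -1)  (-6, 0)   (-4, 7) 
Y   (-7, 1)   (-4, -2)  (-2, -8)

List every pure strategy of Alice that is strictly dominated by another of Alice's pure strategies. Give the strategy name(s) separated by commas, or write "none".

X

X: dominated, since Y does at least as well everywhere (Opt1: -7>-11, Opt2: -4>-6, Opt3: -2>-4).
Y: no other strategy beats it everywhere (X at Opt1 (-7>-11)).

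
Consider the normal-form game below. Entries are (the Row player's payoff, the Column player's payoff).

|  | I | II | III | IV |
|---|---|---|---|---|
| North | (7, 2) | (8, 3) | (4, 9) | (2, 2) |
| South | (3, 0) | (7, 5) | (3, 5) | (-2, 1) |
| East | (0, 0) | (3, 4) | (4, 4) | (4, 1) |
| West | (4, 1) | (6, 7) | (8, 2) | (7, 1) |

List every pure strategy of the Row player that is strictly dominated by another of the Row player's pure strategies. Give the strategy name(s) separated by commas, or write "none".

South, East

North: no other strategy beats it everywhere (South at I (7>3); East at I (7>0); West at I (7>4)).
South: dominated, since North does at least as well everywhere (I: 7>3, II: 8>7, III: 4>3, IV: 2>-2).
East is strictly dominated by West (I: 4>0, II: 6>3, III: 8>4, IV: 7>4).
Nothing dominates West: North at III (8>4); South at I (4>3); East at I (4>0).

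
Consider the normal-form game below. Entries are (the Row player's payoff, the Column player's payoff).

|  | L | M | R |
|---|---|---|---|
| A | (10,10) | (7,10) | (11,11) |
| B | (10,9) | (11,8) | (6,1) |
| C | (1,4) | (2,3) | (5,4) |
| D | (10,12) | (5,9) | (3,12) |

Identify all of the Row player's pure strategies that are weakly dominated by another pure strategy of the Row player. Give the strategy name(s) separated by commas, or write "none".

A: no other strategy beats it everywhere (B at R (11>6); C at L (10>1); D at M (7>5)).
Nothing dominates B: A at M (11>7); C at L (10>1); D at M (11>5).
C: dominated, since A does at least as well everywhere (L: 10>1, M: 7>2, R: 11>5).
D: dominated, since A does at least as well everywhere (L: 10=10, M: 7>5, R: 11>3).

C, D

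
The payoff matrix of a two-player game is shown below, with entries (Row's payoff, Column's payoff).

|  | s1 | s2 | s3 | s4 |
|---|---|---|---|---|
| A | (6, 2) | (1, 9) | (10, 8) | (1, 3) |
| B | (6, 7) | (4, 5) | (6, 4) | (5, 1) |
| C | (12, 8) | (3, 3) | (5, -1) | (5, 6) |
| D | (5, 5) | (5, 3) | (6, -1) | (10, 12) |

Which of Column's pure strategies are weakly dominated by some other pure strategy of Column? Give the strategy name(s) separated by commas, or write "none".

s1: no other strategy beats it everywhere (s2 at B (7>5); s3 at B (7>4); s4 at B (7>1)).
Nothing dominates s2: s1 at A (9>2); s3 at A (9>8); s4 at A (9>3).
s3: dominated, since s2 does at least as well everywhere (A: 9>8, B: 5>4, C: 3>-1, D: 3>-1).
s4 is not dominated — it holds its own against s1 at A (3>2); s2 at C (6>3); s3 at C (6>-1).

s3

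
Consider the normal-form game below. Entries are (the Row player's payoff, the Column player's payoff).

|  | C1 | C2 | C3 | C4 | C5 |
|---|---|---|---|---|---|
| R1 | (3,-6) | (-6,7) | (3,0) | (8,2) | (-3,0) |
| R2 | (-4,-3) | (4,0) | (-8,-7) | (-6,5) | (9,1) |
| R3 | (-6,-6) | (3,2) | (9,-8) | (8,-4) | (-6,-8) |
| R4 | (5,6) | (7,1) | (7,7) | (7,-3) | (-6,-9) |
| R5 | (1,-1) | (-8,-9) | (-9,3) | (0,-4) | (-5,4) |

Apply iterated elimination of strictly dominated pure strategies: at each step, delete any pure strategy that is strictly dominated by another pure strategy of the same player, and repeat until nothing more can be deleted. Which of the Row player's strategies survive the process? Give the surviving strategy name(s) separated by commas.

R3, R4

The Row player's strategy R5 is strictly dominated by R1 (C1: 3>1, C2: -6>-8, C3: 3>-9, C4: 8>0, C5: -3>-5) and is removed.
Column C5 is eliminated: C4 beats it against every remaining row (R1: 2>0, R2: 5>1, R3: -4>-8, R4: -3>-9).
For the Row player, R4 strictly dominates R2 on the remaining columns (C1: 5>-4, C2: 7>4, C3: 7>-8, C4: 7>-6); eliminate R2.
The Column player's strategy C4 is strictly dominated by C2 (R1: 7>2, R3: 2>-4, R4: 1>-3) and is removed.
For the Row player, R4 strictly dominates R1 on the remaining columns (C1: 5>3, C2: 7>-6, C3: 7>3); eliminate R1.
Among the remaining strategies, none is strictly dominated by another pure strategy of the same player, so the elimination stops.
Surviving strategies — the Row player: {R3, R4}; the Column player: {C1, C2, C3}.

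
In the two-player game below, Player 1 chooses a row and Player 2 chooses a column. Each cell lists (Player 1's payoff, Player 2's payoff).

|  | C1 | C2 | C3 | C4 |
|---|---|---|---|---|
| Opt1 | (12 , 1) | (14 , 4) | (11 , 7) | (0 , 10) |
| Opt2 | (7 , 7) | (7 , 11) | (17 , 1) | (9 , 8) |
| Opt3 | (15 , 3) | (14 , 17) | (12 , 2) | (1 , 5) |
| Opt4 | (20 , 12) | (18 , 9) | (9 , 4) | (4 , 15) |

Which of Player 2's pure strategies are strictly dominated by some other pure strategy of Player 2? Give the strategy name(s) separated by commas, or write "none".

C1, C3

C4 strictly dominates C1 — Opt1: 10>1, Opt2: 8>7, Opt3: 5>3, Opt4: 15>12.
Nothing dominates C2: C1 at Opt1 (4>1); C3 at Opt2 (11>1); C4 at Opt2 (11>8).
C4 strictly dominates C3 — Opt1: 10>7, Opt2: 8>1, Opt3: 5>2, Opt4: 15>4.
C4 is not dominated — it holds its own against C1 at Opt1 (10>1); C2 at Opt1 (10>4); C3 at Opt1 (10>7).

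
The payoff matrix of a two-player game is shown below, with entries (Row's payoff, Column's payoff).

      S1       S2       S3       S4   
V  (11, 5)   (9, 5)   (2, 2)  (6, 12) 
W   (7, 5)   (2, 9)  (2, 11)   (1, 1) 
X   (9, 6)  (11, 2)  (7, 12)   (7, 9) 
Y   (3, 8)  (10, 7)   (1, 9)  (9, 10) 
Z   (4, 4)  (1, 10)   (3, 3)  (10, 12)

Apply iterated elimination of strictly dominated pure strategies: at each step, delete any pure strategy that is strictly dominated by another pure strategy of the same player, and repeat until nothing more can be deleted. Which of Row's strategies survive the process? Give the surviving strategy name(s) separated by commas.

X, Z

Row W is eliminated: X beats it against every remaining column (S1: 9>7, S2: 11>2, S3: 7>2, S4: 7>1).
Column's strategy S1 is strictly dominated by S4 (V: 12>5, X: 9>6, Y: 10>8, Z: 12>4) and is removed.
Row's strategy V is strictly dominated by X (S2: 11>9, S3: 7>2, S4: 7>6) and is removed.
For Column, S4 strictly dominates S2 on the remaining rows (X: 9>2, Y: 10>7, Z: 12>10); eliminate S2.
Row Y is eliminated: Z beats it against every remaining column (S3: 3>1, S4: 10>9).
Among the remaining strategies, none is strictly dominated by another pure strategy of the same player, so the elimination stops.
Surviving strategies — Row: {X, Z}; Column: {S3, S4}.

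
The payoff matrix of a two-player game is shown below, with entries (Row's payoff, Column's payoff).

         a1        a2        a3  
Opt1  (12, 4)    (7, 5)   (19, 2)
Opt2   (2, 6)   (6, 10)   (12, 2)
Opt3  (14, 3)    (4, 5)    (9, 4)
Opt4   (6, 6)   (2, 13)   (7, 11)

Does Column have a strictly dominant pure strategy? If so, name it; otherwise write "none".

a2 vs a1: Opt1: 5>4, Opt2: 10>6, Opt3: 5>3, Opt4: 13>6.
a2 vs a3: Opt1: 5>2, Opt2: 10>2, Opt3: 5>4, Opt4: 13>11.
a2 strictly beats every other strategy against every opponent action, so it is strictly dominant.

a2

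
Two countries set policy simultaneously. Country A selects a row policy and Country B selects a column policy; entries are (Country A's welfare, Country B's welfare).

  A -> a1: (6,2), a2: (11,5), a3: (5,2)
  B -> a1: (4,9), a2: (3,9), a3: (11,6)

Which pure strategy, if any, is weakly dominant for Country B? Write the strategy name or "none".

a2 vs a1: A: 5>2, B: 9=9.
a2 vs a3: A: 5>2, B: 9>6.
a2 is at least as good as every other strategy against every opponent action, so it is weakly dominant.

a2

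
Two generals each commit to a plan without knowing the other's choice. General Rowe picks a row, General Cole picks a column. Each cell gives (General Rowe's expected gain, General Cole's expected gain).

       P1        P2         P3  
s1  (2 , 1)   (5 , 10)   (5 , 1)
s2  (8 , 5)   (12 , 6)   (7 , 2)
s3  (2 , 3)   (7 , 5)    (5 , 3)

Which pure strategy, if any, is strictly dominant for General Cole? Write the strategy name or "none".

P2

P2 vs P1: s1: 10>1, s2: 6>5, s3: 5>3.
P2 vs P3: s1: 10>1, s2: 6>2, s3: 5>3.
P2 strictly beats every other strategy against every opponent action, so it is strictly dominant.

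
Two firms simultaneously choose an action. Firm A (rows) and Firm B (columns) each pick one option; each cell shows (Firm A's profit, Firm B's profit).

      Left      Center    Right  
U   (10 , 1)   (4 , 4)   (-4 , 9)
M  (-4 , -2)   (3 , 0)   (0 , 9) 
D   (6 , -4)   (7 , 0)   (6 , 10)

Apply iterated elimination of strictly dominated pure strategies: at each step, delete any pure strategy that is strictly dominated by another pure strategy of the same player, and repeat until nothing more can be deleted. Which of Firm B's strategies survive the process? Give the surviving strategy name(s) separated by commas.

Right

For Firm A, D strictly dominates M on the remaining columns (Left: 6>-4, Center: 7>3, Right: 6>0); eliminate M.
Column Left is eliminated: Center beats it against every remaining row (U: 4>1, D: 0>-4).
Row U is eliminated: D beats it against every remaining column (Center: 7>4, Right: 6>-4).
Column Center is eliminated: Right beats it against every remaining row (D: 10>0).
Among the remaining strategies, none is strictly dominated by another pure strategy of the same player, so the elimination stops.
Surviving strategies — Firm A: {D}; Firm B: {Right}.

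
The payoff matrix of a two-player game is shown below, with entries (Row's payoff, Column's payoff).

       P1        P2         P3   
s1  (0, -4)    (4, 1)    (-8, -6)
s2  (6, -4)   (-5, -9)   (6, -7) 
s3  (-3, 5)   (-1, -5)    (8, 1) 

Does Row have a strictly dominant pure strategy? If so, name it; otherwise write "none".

none

s1 fails to dominate s2 at P1 (0<6).
s2 fails to dominate s1 at P2 (-5<4).
s3 fails to dominate s1 at P1 (-3<0).
No single strategy dominates all the others.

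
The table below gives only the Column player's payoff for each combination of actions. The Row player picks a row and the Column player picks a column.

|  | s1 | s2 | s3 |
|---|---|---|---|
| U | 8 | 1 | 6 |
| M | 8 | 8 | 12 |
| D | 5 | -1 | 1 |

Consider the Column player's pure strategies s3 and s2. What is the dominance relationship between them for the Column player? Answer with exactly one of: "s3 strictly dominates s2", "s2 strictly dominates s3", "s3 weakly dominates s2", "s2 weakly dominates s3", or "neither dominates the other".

Compare s3 to s2 across each choice by the Row player: U: 6>1, M: 12>8, D: 1>-1.
Every comparison favours s3, so s3 strictly dominates s2.

s3 strictly dominates s2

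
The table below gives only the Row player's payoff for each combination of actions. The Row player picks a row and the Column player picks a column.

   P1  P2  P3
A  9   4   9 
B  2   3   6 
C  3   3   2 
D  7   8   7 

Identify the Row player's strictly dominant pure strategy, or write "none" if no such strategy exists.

none

A fails to dominate D at P2 (4<8).
B fails to dominate A at P1 (2<9).
C fails to dominate A at P1 (3<9).
D fails to dominate A at P1 (7<9).
No single strategy dominates all the others.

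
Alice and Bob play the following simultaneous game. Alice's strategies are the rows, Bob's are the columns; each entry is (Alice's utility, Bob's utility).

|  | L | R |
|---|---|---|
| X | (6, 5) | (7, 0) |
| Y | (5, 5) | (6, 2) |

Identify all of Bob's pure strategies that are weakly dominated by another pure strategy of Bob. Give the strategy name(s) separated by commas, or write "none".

R

Nothing dominates L: R at X (5>0).
L weakly dominates R — X: 5>0, Y: 5>2.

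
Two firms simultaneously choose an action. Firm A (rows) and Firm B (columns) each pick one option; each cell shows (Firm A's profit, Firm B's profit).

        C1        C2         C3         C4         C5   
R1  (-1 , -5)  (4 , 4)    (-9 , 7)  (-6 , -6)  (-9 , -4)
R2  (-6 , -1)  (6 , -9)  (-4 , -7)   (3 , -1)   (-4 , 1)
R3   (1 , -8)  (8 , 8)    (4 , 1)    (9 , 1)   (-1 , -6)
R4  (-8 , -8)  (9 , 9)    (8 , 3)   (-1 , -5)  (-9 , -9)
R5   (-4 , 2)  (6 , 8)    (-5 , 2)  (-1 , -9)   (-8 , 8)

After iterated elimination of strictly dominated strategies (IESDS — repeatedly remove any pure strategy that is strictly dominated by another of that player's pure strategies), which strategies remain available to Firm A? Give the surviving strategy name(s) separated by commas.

R4

For Firm A, R3 strictly dominates R1 on the remaining columns (C1: 1>-1, C2: 8>4, C3: 4>-9, C4: 9>-6, C5: -1>-9); eliminate R1.
For Firm A, R3 strictly dominates R2 on the remaining columns (C1: 1>-6, C2: 8>6, C3: 4>-4, C4: 9>3, C5: -1>-4); eliminate R2.
For Firm A, R3 strictly dominates R5 on the remaining columns (C1: 1>-4, C2: 8>6, C3: 4>-5, C4: 9>-1, C5: -1>-8); eliminate R5.
Column C1 is eliminated: C2 beats it against every remaining row (R3: 8>-8, R4: 9>-8).
Column C3 is eliminated: C2 beats it against every remaining row (R3: 8>1, R4: 9>3).
For Firm B, C2 strictly dominates C4 on the remaining rows (R3: 8>1, R4: 9>-5); eliminate C4.
Firm B's strategy C5 is strictly dominated by C2 (R3: 8>-6, R4: 9>-9) and is removed.
Row R3 is eliminated: R4 beats it against every remaining column (C2: 9>8).
Among the remaining strategies, none is strictly dominated by another pure strategy of the same player, so the elimination stops.
Surviving strategies — Firm A: {R4}; Firm B: {C2}.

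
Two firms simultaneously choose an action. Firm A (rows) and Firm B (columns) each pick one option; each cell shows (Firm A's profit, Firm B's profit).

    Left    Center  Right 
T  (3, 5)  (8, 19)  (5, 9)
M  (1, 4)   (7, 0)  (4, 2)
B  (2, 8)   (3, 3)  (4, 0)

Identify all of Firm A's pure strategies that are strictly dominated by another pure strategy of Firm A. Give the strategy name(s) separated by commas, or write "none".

Nothing dominates T: M at Left (3>1); B at Left (3>2).
T strictly dominates M — Left: 3>1, Center: 8>7, Right: 5>4.
B: dominated, since T does at least as well everywhere (Left: 3>2, Center: 8>3, Right: 5>4).

M, B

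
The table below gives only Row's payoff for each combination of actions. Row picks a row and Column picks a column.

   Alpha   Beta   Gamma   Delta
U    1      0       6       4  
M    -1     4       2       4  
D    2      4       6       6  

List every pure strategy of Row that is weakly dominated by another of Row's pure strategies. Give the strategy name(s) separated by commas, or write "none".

U, M

U is weakly dominated by D (Alpha: 2>1, Beta: 4>0, Gamma: 6=6, Delta: 6>4).
M: dominated, since D does at least as well everywhere (Alpha: 2>-1, Beta: 4=4, Gamma: 6>2, Delta: 6>4).
D: no other strategy beats it everywhere (U at Alpha (2>1); M at Alpha (2>-1)).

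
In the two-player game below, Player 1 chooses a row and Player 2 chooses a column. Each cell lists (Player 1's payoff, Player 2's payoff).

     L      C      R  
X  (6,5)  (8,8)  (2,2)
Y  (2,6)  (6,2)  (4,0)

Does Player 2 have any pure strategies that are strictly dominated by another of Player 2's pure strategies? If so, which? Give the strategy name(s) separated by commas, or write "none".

L is not dominated — it holds its own against C at Y (6>2); R at X (5>2).
C: no other strategy beats it everywhere (L at X (8>5); R at X (8>2)).
R is strictly dominated by L (X: 5>2, Y: 6>0).

R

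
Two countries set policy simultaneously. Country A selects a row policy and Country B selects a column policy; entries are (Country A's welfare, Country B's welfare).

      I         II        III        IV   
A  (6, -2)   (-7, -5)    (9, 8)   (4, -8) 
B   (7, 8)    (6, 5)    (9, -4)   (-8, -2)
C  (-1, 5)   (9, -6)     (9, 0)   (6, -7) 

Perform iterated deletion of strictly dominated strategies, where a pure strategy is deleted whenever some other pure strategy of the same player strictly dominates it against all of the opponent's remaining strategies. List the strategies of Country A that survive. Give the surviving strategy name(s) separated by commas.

A, B, C

Column II is eliminated: I beats it against every remaining row (A: -2>-5, B: 8>5, C: 5>-6).
Country B's strategy IV is strictly dominated by I (A: -2>-8, B: 8>-2, C: 5>-7) and is removed.
Among the remaining strategies, none is strictly dominated by another pure strategy of the same player, so the elimination stops.
Surviving strategies — Country A: {A, B, C}; Country B: {I, III}.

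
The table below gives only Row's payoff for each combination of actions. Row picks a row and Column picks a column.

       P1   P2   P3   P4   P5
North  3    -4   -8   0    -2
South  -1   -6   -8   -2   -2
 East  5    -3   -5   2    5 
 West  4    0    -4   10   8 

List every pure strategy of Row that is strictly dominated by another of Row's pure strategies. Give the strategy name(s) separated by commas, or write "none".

East strictly dominates North — P1: 5>3, P2: -3>-4, P3: -5>-8, P4: 2>0, P5: 5>-2.
South: dominated, since East does at least as well everywhere (P1: 5>-1, P2: -3>-6, P3: -5>-8, P4: 2>-2, P5: 5>-2).
Nothing dominates East: North at P1 (5>3); South at P1 (5>-1); West at P1 (5>4).
Nothing dominates West: North at P1 (4>3); South at P1 (4>-1); East at P2 (0>-3).

North, South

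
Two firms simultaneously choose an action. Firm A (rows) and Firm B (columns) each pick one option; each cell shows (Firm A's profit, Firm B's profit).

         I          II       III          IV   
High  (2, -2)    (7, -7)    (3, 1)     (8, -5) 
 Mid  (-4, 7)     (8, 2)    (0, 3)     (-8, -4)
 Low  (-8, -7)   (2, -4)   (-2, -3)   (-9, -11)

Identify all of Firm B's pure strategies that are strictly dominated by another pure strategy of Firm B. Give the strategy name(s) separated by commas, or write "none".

I is not dominated — it holds its own against II at High (-2>-7); III at Mid (7>3); IV at High (-2>-5).
III strictly dominates II — High: 1>-7, Mid: 3>2, Low: -3>-4.
Nothing dominates III: I at High (1>-2); II at High (1>-7); IV at High (1>-5).
I strictly dominates IV — High: -2>-5, Mid: 7>-4, Low: -7>-11.

II, IV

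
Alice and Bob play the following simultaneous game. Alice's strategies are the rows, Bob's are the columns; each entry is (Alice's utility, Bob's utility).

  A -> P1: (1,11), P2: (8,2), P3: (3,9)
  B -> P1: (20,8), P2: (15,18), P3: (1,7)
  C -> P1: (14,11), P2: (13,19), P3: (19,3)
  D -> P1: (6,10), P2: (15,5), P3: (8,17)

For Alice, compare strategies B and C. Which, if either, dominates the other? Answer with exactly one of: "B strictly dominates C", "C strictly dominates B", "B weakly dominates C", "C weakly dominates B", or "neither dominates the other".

neither dominates the other

Compare B to C across each opponent action: P1: 20>14, P2: 15>13, P3: 1<19.
B does better at P1, P2 but worse at P3; neither strategy dominates the other.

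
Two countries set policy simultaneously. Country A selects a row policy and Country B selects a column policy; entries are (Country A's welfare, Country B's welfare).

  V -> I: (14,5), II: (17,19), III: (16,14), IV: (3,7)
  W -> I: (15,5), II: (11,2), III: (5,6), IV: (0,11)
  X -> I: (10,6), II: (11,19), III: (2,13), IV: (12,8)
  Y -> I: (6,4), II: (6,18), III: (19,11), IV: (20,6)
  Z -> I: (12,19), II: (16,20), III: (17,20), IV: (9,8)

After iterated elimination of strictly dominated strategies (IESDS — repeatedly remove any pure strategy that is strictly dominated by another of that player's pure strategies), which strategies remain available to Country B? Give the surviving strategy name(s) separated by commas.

Country B's strategy I is strictly dominated by III (V: 14>5, W: 6>5, X: 13>6, Y: 11>4, Z: 20>19) and is removed.
Country A's strategy W is strictly dominated by V (II: 17>11, III: 16>5, IV: 3>0) and is removed.
Country B's strategy IV is strictly dominated by II (V: 19>7, X: 19>8, Y: 18>6, Z: 20>8) and is removed.
For Country A, V strictly dominates X on the remaining columns (II: 17>11, III: 16>2); eliminate X.
Among the remaining strategies, none is strictly dominated by another pure strategy of the same player, so the elimination stops.
Surviving strategies — Country A: {V, Y, Z}; Country B: {II, III}.

II, III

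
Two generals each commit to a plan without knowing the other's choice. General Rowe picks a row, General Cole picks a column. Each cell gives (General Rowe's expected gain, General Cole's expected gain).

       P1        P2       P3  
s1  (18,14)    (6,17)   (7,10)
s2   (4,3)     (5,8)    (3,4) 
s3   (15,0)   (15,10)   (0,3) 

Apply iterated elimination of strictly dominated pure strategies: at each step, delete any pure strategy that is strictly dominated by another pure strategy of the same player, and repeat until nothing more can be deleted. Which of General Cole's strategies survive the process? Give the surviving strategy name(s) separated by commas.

P2

General Rowe's strategy s2 is strictly dominated by s1 (P1: 18>4, P2: 6>5, P3: 7>3) and is removed.
For General Cole, P2 strictly dominates P1 on the remaining rows (s1: 17>14, s3: 10>0); eliminate P1.
For General Cole, P2 strictly dominates P3 on the remaining rows (s1: 17>10, s3: 10>3); eliminate P3.
Row s1 is eliminated: s3 beats it against every remaining column (P2: 15>6).
Among the remaining strategies, none is strictly dominated by another pure strategy of the same player, so the elimination stops.
Surviving strategies — General Rowe: {s3}; General Cole: {P2}.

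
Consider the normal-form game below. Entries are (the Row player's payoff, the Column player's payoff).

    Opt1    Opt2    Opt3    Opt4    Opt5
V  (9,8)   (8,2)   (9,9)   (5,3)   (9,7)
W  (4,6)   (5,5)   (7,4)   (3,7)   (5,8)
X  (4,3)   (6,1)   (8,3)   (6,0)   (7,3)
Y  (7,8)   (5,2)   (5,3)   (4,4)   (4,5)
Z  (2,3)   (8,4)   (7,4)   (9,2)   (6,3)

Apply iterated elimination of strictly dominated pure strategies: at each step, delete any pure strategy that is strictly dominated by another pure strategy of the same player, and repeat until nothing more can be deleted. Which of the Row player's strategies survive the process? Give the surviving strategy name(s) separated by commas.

For the Row player, V strictly dominates W on the remaining columns (Opt1: 9>4, Opt2: 8>5, Opt3: 9>7, Opt4: 5>3, Opt5: 9>5); eliminate W.
Row Y is eliminated: V beats it against every remaining column (Opt1: 9>7, Opt2: 8>5, Opt3: 9>5, Opt4: 5>4, Opt5: 9>4).
The Column player's strategy Opt4 is strictly dominated by Opt1 (V: 8>3, X: 3>0, Z: 3>2) and is removed.
The Row player's strategy X is strictly dominated by V (Opt1: 9>4, Opt2: 8>6, Opt3: 9>8, Opt5: 9>7) and is removed.
The Column player's strategy Opt1 is strictly dominated by Opt3 (V: 9>8, Z: 4>3) and is removed.
Column Opt5 is eliminated: Opt3 beats it against every remaining row (V: 9>7, Z: 4>3).
Among the remaining strategies, none is strictly dominated by another pure strategy of the same player, so the elimination stops.
Surviving strategies — the Row player: {V, Z}; the Column player: {Opt2, Opt3}.

V, Z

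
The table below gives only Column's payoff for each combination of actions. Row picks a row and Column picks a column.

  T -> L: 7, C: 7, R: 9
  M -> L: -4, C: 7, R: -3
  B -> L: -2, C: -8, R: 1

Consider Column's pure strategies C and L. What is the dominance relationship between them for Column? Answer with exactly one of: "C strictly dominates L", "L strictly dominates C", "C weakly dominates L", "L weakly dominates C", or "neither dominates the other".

neither dominates the other

C's payoffs vs L's, by Row's action — T: 7=7, M: 7>-4, B: -8<-2.
C does better at M but worse at B; neither strategy dominates the other.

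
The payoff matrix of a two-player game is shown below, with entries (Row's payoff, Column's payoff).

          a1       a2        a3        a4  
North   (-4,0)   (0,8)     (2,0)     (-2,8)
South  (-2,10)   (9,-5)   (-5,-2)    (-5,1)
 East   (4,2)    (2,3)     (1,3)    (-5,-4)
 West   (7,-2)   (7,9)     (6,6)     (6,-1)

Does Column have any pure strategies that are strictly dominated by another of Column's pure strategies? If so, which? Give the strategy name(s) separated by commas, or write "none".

none

Nothing dominates a1: a2 at South (10>-5); a3 at North (0=0); a4 at South (10>1).
a2 is not dominated — it holds its own against a1 at North (8>0); a3 at North (8>0); a4 at North (8=8).
a3: no other strategy beats it everywhere (a1 at North (0=0); a2 at South (-2>-5); a4 at East (3>-4)).
a4: no other strategy beats it everywhere (a1 at North (8>0); a2 at North (8=8); a3 at North (8>0)).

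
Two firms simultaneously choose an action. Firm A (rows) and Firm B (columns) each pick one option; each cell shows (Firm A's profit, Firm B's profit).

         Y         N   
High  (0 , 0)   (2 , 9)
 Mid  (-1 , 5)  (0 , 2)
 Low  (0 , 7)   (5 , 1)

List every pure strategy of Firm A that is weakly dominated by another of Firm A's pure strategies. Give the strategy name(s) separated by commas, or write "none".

High, Mid

High: dominated, since Low does at least as well everywhere (Y: 0=0, N: 5>2).
Mid: dominated, since High does at least as well everywhere (Y: 0>-1, N: 2>0).
Low: no other strategy beats it everywhere (High at N (5>2); Mid at Y (0>-1)).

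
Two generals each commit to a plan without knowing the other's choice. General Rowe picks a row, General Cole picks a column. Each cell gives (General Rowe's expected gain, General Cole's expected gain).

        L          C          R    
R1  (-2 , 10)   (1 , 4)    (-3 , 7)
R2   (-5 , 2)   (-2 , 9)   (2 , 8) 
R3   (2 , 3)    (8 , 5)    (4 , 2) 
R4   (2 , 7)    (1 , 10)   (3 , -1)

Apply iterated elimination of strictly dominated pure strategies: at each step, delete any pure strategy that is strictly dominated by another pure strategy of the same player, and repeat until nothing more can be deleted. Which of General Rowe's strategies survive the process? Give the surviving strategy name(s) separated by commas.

R3

For General Rowe, R3 strictly dominates R1 on the remaining columns (L: 2>-2, C: 8>1, R: 4>-3); eliminate R1.
General Rowe's strategy R2 is strictly dominated by R3 (L: 2>-5, C: 8>-2, R: 4>2) and is removed.
Column L is eliminated: C beats it against every remaining row (R3: 5>3, R4: 10>7).
Row R4 is eliminated: R3 beats it against every remaining column (C: 8>1, R: 4>3).
Column R is eliminated: C beats it against every remaining row (R3: 5>2).
Among the remaining strategies, none is strictly dominated by another pure strategy of the same player, so the elimination stops.
Surviving strategies — General Rowe: {R3}; General Cole: {C}.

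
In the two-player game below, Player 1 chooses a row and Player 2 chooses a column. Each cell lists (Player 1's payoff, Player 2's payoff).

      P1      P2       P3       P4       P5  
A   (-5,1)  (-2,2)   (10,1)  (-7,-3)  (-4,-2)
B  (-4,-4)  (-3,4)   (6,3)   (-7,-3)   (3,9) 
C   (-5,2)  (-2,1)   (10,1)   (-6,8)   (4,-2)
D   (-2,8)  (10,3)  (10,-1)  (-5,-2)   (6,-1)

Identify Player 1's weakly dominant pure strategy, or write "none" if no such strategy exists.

D

D vs A: P1: -2>-5, P2: 10>-2, P3: 10=10, P4: -5>-7, P5: 6>-4.
D vs B: P1: -2>-4, P2: 10>-3, P3: 10>6, P4: -5>-7, P5: 6>3.
D vs C: P1: -2>-5, P2: 10>-2, P3: 10=10, P4: -5>-6, P5: 6>4.
D is at least as good as every other strategy against every opponent action, so it is weakly dominant.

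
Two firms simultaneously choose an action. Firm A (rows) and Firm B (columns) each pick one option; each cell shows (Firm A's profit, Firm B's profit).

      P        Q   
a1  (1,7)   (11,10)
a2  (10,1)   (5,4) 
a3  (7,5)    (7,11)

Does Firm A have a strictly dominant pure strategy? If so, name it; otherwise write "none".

a1 fails to dominate a2 at P (1<10).
a2 fails to dominate a1 at Q (5<11).
a3 fails to dominate a1 at Q (7<11).
No single strategy dominates all the others.

none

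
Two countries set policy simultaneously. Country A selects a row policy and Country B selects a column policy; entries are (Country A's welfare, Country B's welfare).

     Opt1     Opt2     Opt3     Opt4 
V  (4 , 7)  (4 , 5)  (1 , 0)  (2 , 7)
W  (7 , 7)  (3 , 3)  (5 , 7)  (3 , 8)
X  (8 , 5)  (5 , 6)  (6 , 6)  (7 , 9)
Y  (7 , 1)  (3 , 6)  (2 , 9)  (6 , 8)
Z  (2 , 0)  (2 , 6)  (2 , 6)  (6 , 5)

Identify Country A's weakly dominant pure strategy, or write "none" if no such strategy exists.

X

X vs V: Opt1: 8>4, Opt2: 5>4, Opt3: 6>1, Opt4: 7>2.
X vs W: Opt1: 8>7, Opt2: 5>3, Opt3: 6>5, Opt4: 7>3.
X vs Y: Opt1: 8>7, Opt2: 5>3, Opt3: 6>2, Opt4: 7>6.
X vs Z: Opt1: 8>2, Opt2: 5>2, Opt3: 6>2, Opt4: 7>6.
X is at least as good as every other strategy against every opponent action, so it is weakly dominant.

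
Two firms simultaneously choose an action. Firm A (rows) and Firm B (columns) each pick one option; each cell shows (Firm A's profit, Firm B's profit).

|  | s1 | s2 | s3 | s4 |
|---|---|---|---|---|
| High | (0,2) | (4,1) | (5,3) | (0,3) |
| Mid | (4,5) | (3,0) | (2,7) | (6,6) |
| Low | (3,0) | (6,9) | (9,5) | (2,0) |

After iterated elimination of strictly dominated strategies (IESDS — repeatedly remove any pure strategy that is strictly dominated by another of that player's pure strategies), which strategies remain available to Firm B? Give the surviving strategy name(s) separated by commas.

s2

Firm A's strategy High is strictly dominated by Low (s1: 3>0, s2: 6>4, s3: 9>5, s4: 2>0) and is removed.
For Firm B, s3 strictly dominates s1 on the remaining rows (Mid: 7>5, Low: 5>0); eliminate s1.
Column s4 is eliminated: s3 beats it against every remaining row (Mid: 7>6, Low: 5>0).
Firm A's strategy Mid is strictly dominated by Low (s2: 6>3, s3: 9>2) and is removed.
For Firm B, s2 strictly dominates s3 on the remaining rows (Low: 9>5); eliminate s3.
Among the remaining strategies, none is strictly dominated by another pure strategy of the same player, so the elimination stops.
Surviving strategies — Firm A: {Low}; Firm B: {s2}.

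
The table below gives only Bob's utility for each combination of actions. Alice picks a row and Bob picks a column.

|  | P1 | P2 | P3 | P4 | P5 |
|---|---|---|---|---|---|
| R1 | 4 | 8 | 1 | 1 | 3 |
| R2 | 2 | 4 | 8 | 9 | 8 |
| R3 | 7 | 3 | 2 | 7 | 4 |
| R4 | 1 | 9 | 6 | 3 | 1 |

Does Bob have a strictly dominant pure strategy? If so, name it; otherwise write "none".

none

P1 fails to dominate P2 at R1 (4<8).
P2 fails to dominate P1 at R3 (3<7).
P3 fails to dominate P1 at R1 (1<4).
P4 fails to dominate P1 at R1 (1<4).
P5 fails to dominate P1 at R1 (3<4).
No single strategy dominates all the others.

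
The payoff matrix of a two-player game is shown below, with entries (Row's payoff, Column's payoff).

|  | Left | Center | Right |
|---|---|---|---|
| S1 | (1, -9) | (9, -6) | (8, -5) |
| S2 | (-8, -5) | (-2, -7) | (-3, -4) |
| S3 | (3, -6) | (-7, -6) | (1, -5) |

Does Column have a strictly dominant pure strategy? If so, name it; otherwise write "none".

Right

Right vs Left: S1: -5>-9, S2: -4>-5, S3: -5>-6.
Right vs Center: S1: -5>-6, S2: -4>-7, S3: -5>-6.
Right strictly beats every other strategy against every opponent action, so it is strictly dominant.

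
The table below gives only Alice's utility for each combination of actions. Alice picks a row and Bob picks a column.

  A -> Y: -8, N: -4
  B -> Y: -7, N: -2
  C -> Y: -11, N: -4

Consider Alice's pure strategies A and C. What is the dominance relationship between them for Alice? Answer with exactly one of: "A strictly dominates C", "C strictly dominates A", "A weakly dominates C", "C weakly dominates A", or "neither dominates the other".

A weakly dominates C

A's payoffs vs C's, by Bob's action — Y: -8>-11, N: -4=-4.
A is at least as good everywhere and strictly better somewhere (tied only at N), so A weakly but not strictly dominates C.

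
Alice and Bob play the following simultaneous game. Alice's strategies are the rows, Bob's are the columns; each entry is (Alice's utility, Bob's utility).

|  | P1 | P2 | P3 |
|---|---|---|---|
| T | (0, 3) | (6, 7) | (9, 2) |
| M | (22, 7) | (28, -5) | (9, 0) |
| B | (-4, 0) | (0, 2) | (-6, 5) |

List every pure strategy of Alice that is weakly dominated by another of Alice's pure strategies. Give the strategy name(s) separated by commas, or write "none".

T, B

T: dominated, since M does at least as well everywhere (P1: 22>0, P2: 28>6, P3: 9=9).
M: no other strategy beats it everywhere (T at P1 (22>0); B at P1 (22>-4)).
B: dominated, since T does at least as well everywhere (P1: 0>-4, P2: 6>0, P3: 9>-6).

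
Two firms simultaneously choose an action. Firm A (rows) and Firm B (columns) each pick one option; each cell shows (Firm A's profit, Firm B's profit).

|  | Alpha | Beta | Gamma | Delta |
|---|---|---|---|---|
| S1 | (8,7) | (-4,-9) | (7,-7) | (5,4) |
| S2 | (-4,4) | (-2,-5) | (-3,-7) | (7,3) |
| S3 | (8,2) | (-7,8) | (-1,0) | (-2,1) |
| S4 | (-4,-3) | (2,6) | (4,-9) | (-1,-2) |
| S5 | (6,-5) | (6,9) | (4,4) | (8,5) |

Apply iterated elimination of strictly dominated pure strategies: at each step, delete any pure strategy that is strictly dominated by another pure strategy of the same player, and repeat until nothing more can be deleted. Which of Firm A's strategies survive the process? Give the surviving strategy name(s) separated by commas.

S1, S3, S5

Row S2 is eliminated: S5 beats it against every remaining column (Alpha: 6>-4, Beta: 6>-2, Gamma: 4>-3, Delta: 8>7).
Column Gamma is eliminated: Delta beats it against every remaining row (S1: 4>-7, S3: 1>0, S4: -2>-9, S5: 5>4).
For Firm A, S5 strictly dominates S4 on the remaining columns (Alpha: 6>-4, Beta: 6>2, Delta: 8>-1); eliminate S4.
Among the remaining strategies, none is strictly dominated by another pure strategy of the same player, so the elimination stops.
Surviving strategies — Firm A: {S1, S3, S5}; Firm B: {Alpha, Beta, Delta}.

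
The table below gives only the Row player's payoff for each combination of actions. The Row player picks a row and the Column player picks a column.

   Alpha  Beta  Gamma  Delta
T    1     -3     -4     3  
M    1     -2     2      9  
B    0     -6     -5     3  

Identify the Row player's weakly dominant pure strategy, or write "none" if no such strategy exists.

M

M vs T: Alpha: 1=1, Beta: -2>-3, Gamma: 2>-4, Delta: 9>3.
M vs B: Alpha: 1>0, Beta: -2>-6, Gamma: 2>-5, Delta: 9>3.
M is at least as good as every other strategy against every opponent action, so it is weakly dominant.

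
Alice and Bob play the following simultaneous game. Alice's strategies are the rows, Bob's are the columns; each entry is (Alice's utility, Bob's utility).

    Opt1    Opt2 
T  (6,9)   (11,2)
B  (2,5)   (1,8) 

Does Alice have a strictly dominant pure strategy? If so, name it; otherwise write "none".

T

T vs B: Opt1: 6>2, Opt2: 11>1.
T strictly beats every other strategy against every opponent action, so it is strictly dominant.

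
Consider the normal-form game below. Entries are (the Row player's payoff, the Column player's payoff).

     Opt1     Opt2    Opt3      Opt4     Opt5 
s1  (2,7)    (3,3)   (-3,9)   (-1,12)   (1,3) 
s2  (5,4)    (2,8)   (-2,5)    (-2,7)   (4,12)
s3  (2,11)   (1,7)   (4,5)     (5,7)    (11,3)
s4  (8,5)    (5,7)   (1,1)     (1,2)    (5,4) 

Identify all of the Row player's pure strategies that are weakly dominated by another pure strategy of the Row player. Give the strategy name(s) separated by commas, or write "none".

s1: dominated, since s4 does at least as well everywhere (Opt1: 8>2, Opt2: 5>3, Opt3: 1>-3, Opt4: 1>-1, Opt5: 5>1).
s2 is weakly dominated by s4 (Opt1: 8>5, Opt2: 5>2, Opt3: 1>-2, Opt4: 1>-2, Opt5: 5>4).
s3 is not dominated — it holds its own against s1 at Opt3 (4>-3); s2 at Opt3 (4>-2); s4 at Opt3 (4>1).
s4: no other strategy beats it everywhere (s1 at Opt1 (8>2); s2 at Opt1 (8>5); s3 at Opt1 (8>2)).

s1, s2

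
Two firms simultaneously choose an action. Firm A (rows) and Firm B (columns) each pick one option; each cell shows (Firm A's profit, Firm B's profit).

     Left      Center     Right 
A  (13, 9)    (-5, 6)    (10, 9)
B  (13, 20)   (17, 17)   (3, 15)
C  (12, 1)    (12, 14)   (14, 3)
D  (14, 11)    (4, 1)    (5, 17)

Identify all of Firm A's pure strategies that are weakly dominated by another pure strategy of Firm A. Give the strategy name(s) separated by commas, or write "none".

A: no other strategy beats it everywhere (B at Right (10>3); C at Left (13>12); D at Right (10>5)).
B: no other strategy beats it everywhere (A at Center (17>-5); C at Left (13>12); D at Center (17>4)).
C: no other strategy beats it everywhere (A at Center (12>-5); B at Right (14>3); D at Center (12>4)).
Nothing dominates D: A at Left (14>13); B at Left (14>13); C at Left (14>12).

none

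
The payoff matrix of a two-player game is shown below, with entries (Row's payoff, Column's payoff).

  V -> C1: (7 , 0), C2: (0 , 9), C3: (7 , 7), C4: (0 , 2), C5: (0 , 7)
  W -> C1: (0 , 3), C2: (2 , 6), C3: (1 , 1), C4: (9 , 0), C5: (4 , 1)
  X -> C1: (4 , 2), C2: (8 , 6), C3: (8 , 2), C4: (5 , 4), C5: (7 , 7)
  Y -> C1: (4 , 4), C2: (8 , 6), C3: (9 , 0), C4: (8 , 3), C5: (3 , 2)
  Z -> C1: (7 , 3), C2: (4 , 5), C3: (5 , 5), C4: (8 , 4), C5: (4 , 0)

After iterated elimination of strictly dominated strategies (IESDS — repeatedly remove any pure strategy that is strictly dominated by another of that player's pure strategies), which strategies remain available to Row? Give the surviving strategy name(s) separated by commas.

For Column, C2 strictly dominates C1 on the remaining rows (V: 9>0, W: 6>3, X: 6>2, Y: 6>4, Z: 5>3); eliminate C1.
For Row, X strictly dominates V on the remaining columns (C2: 8>0, C3: 8>7, C4: 5>0, C5: 7>0); eliminate V.
Column's strategy C4 is strictly dominated by C2 (W: 6>0, X: 6>4, Y: 6>3, Z: 5>4) and is removed.
For Row, X strictly dominates W on the remaining columns (C2: 8>2, C3: 8>1, C5: 7>4); eliminate W.
Row Z is eliminated: X beats it against every remaining column (C2: 8>4, C3: 8>5, C5: 7>4).
Column's strategy C3 is strictly dominated by C2 (X: 6>2, Y: 6>0) and is removed.
Among the remaining strategies, none is strictly dominated by another pure strategy of the same player, so the elimination stops.
Surviving strategies — Row: {X, Y}; Column: {C2, C5}.

X, Y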